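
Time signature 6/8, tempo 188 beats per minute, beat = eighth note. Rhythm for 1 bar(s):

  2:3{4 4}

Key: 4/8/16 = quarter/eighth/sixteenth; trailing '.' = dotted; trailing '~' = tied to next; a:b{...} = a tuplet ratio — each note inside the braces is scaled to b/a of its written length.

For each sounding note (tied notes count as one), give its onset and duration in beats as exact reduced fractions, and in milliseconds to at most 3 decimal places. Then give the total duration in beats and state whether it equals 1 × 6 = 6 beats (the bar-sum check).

1) 0.0ms=0b +957.447ms=3b
2) 957.447ms=3b +957.447ms=3b
Σ=6b of 6 (188bpm 6/8) — PASS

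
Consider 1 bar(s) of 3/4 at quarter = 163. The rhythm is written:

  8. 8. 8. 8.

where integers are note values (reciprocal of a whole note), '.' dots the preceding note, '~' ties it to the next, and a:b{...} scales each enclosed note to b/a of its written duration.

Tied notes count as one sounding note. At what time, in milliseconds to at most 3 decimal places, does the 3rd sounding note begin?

1. 0.0ms @ 0 + 276.074ms (3/4)
2. 276.074ms @ 3/4 + 276.074ms (3/4)
3. 552.147ms @ 3/2 + 276.074ms (3/4)
4. 828.221ms @ 9/4 + 276.074ms (3/4)

note 3 onset = 3/2b = 552.147ms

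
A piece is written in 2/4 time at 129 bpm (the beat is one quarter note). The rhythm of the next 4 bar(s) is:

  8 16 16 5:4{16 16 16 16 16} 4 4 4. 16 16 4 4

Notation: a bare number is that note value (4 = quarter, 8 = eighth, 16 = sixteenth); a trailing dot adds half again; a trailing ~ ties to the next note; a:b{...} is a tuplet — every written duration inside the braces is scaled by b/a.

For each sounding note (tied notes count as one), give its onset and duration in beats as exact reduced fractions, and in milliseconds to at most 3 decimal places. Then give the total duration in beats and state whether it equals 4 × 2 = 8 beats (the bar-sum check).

1) 0.0ms=0b +232.558ms=1/2b
2) 232.558ms=1/2b +116.279ms=1/4b
3) 348.837ms=3/4b +116.279ms=1/4b
4) 465.116ms=1b +93.023ms=1/5b
5) 558.14ms=6/5b +93.023ms=1/5b
6) 651.163ms=7/5b +93.023ms=1/5b
7) 744.186ms=8/5b +93.023ms=1/5b
8) 837.209ms=9/5b +93.023ms=1/5b
9) 930.233ms=2b +465.116ms=1b
10) 1395.349ms=3b +465.116ms=1b
11) 1860.465ms=4b +697.674ms=3/2b
12) 2558.14ms=11/2b +116.279ms=1/4b
13) 2674.419ms=23/4b +116.279ms=1/4b
14) 2790.698ms=6b +465.116ms=1b
15) 3255.814ms=7b +465.116ms=1b
Σ=8b of 8 (129bpm 2/4) — PASS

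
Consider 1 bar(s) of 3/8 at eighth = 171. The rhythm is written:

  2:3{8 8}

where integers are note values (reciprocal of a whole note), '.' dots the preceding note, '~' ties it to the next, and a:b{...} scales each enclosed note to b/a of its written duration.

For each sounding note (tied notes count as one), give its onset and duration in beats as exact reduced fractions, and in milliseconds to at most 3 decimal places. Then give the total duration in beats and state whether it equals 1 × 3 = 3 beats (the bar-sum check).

1) 0.0ms=0b +526.316ms=3/2b
2) 526.316ms=3/2b +526.316ms=3/2b
Σ=3b of 3 (171bpm 3/8) — PASS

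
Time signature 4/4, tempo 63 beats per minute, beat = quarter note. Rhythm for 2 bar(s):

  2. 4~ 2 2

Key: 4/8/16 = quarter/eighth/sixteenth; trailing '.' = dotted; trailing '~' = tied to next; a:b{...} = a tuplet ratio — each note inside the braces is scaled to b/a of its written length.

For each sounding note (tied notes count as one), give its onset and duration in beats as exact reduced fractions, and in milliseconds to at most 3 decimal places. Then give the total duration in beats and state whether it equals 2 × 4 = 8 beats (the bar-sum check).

1) 0.0ms=0b +2857.143ms=3b
2) 2857.143ms=3b +2857.143ms=3b
3) 5714.286ms=6b +1904.762ms=2b
Σ=8b of 8 (63bpm 4/4) — PASS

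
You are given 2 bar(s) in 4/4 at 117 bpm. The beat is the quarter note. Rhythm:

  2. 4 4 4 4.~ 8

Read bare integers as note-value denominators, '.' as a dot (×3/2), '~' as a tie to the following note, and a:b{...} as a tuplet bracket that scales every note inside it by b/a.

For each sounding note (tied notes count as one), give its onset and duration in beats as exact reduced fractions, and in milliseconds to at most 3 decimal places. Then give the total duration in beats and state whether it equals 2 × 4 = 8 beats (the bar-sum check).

1) 0.0ms=0b +1538.462ms=3b
2) 1538.462ms=3b +512.821ms=1b
3) 2051.282ms=4b +512.821ms=1b
4) 2564.103ms=5b +512.821ms=1b
5) 3076.923ms=6b +1025.641ms=2b
Σ=8b of 8 (117bpm 4/4) — PASS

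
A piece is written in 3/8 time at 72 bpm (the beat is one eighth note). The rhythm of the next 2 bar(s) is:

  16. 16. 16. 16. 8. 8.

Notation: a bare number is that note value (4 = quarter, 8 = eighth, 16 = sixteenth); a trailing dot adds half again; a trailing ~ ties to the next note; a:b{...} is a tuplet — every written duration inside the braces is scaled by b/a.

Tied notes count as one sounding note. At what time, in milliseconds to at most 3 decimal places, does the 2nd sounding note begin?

note 2 onset = 3/4b = 625.0ms

1. 0.0ms @ 0 + 625.0ms (3/4)
2. 625.0ms @ 3/4 + 625.0ms (3/4)
3. 1250.0ms @ 3/2 + 625.0ms (3/4)
4. 1875.0ms @ 9/4 + 625.0ms (3/4)
5. 2500.0ms @ 3 + 1250.0ms (3/2)
6. 3750.0ms @ 9/2 + 1250.0ms (3/2)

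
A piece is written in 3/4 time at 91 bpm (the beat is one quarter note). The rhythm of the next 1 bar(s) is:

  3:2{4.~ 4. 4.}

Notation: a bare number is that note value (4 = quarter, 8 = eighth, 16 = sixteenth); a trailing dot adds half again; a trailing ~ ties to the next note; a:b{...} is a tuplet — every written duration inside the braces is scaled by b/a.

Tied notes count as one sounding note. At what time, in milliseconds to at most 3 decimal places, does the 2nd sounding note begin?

1. 0.0ms @ 0 + 1318.681ms (2)
2. 1318.681ms @ 2 + 659.341ms (1)

note 2 onset = 2b = 1318.681ms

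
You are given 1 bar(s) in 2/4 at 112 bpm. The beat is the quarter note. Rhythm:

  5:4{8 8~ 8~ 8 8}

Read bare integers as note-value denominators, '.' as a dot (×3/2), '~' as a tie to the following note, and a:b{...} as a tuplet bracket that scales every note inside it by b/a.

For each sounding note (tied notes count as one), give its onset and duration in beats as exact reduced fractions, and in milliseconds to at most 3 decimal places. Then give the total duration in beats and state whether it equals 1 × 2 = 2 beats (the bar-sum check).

1) 0.0ms=0b +214.286ms=2/5b
2) 214.286ms=2/5b +642.857ms=6/5b
3) 857.143ms=8/5b +214.286ms=2/5b
Σ=2b of 2 (112bpm 2/4) — PASS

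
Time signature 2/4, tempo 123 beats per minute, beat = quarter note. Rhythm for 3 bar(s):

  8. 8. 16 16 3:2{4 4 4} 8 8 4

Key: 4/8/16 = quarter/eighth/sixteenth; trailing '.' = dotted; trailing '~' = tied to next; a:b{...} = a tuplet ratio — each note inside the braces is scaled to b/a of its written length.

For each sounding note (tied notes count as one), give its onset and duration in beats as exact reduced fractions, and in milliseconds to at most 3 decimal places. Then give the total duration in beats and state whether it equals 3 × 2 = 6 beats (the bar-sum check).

1) 0.0ms=0b +365.854ms=3/4b
2) 365.854ms=3/4b +365.854ms=3/4b
3) 731.707ms=3/2b +121.951ms=1/4b
4) 853.659ms=7/4b +121.951ms=1/4b
5) 975.61ms=2b +325.203ms=2/3b
6) 1300.813ms=8/3b +325.203ms=2/3b
7) 1626.016ms=10/3b +325.203ms=2/3b
8) 1951.22ms=4b +243.902ms=1/2b
9) 2195.122ms=9/2b +243.902ms=1/2b
10) 2439.024ms=5b +487.805ms=1b
Σ=6b of 6 (123bpm 2/4) — PASS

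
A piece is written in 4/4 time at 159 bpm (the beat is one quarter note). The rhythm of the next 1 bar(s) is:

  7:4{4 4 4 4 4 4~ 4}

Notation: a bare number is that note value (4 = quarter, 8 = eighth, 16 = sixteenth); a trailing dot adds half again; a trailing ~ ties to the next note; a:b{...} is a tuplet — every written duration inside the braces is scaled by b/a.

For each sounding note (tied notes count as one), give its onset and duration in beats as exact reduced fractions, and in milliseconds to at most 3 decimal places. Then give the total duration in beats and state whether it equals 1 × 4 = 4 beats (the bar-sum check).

1) 0.0ms=0b +215.633ms=4/7b
2) 215.633ms=4/7b +215.633ms=4/7b
3) 431.267ms=8/7b +215.633ms=4/7b
4) 646.9ms=12/7b +215.633ms=4/7b
5) 862.534ms=16/7b +215.633ms=4/7b
6) 1078.167ms=20/7b +431.267ms=8/7b
Σ=4b of 4 (159bpm 4/4) — PASS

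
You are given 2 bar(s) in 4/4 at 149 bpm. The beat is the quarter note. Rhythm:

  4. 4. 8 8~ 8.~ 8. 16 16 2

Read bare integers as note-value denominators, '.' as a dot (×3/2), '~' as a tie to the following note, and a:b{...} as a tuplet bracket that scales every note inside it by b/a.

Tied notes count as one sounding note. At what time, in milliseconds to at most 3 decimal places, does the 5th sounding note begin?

1. 0.0ms @ 0 + 604.027ms (3/2)
2. 604.027ms @ 3/2 + 604.027ms (3/2)
3. 1208.054ms @ 3 + 201.342ms (1/2)
4. 1409.396ms @ 7/2 + 805.369ms (2)
5. 2214.765ms @ 11/2 + 100.671ms (1/4)
6. 2315.436ms @ 23/4 + 100.671ms (1/4)
7. 2416.107ms @ 6 + 805.369ms (2)

note 5 onset = 11/2b = 2214.765ms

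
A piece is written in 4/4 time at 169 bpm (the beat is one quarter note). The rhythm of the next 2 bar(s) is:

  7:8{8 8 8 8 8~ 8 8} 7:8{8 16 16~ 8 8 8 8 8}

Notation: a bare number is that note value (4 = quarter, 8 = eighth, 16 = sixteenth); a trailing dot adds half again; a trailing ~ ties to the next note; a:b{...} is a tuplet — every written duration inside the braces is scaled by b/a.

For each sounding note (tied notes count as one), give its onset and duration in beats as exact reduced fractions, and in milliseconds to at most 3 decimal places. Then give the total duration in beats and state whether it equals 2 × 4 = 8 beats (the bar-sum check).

1) 0.0ms=0b +202.874ms=4/7b
2) 202.874ms=4/7b +202.874ms=4/7b
3) 405.748ms=8/7b +202.874ms=4/7b
4) 608.622ms=12/7b +202.874ms=4/7b
5) 811.496ms=16/7b +405.748ms=8/7b
6) 1217.244ms=24/7b +202.874ms=4/7b
7) 1420.118ms=4b +202.874ms=4/7b
8) 1622.992ms=32/7b +101.437ms=2/7b
9) 1724.429ms=34/7b +304.311ms=6/7b
10) 2028.74ms=40/7b +202.874ms=4/7b
11) 2231.615ms=44/7b +202.874ms=4/7b
12) 2434.489ms=48/7b +202.874ms=4/7b
13) 2637.363ms=52/7b +202.874ms=4/7b
Σ=8b of 8 (169bpm 4/4) — PASS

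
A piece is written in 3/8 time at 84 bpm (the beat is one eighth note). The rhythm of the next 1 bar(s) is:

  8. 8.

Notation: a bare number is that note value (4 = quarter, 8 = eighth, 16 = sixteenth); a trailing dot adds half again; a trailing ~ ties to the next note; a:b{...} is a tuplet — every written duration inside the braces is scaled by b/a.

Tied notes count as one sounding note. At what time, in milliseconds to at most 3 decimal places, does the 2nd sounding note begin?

note 2 onset = 3/2b = 1071.429ms

1. 0.0ms @ 0 + 1071.429ms (3/2)
2. 1071.429ms @ 3/2 + 1071.429ms (3/2)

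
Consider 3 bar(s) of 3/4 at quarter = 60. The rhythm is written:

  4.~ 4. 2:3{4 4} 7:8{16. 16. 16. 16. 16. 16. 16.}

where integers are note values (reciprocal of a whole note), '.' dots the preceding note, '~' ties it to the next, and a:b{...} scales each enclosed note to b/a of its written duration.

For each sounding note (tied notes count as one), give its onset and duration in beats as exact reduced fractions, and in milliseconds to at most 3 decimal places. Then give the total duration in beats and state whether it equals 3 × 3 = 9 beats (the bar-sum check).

1) 0.0ms=0b +3000.0ms=3b
2) 3000.0ms=3b +1500.0ms=3/2b
3) 4500.0ms=9/2b +1500.0ms=3/2b
4) 6000.0ms=6b +428.571ms=3/7b
5) 6428.571ms=45/7b +428.571ms=3/7b
6) 6857.143ms=48/7b +428.571ms=3/7b
7) 7285.714ms=51/7b +428.571ms=3/7b
8) 7714.286ms=54/7b +428.571ms=3/7b
9) 8142.857ms=57/7b +428.571ms=3/7b
10) 8571.429ms=60/7b +428.571ms=3/7b
Σ=9b of 9 (60bpm 3/4) — PASS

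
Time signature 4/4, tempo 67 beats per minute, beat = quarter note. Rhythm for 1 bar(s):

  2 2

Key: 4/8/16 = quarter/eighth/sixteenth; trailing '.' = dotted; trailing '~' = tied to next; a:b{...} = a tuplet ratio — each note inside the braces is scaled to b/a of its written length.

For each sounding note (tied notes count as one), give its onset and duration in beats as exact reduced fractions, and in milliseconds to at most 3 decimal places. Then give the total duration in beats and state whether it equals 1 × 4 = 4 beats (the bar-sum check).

1) 0.0ms=0b +1791.045ms=2b
2) 1791.045ms=2b +1791.045ms=2b
Σ=4b of 4 (67bpm 4/4) — PASS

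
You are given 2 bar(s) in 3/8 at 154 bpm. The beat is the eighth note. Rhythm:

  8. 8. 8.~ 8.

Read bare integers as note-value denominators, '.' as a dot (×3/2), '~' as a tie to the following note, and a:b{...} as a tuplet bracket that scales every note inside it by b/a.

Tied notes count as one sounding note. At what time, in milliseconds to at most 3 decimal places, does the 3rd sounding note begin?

1. 0.0ms @ 0 + 584.416ms (3/2)
2. 584.416ms @ 3/2 + 584.416ms (3/2)
3. 1168.831ms @ 3 + 1168.831ms (3)

note 3 onset = 3b = 1168.831ms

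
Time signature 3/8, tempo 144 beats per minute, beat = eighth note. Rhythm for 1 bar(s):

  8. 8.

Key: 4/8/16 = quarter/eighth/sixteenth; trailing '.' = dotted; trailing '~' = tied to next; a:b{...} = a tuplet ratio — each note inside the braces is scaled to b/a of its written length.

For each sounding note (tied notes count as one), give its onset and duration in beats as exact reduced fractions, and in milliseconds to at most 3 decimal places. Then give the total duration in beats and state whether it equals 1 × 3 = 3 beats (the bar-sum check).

1) 0.0ms=0b +625.0ms=3/2b
2) 625.0ms=3/2b +625.0ms=3/2b
Σ=3b of 3 (144bpm 3/8) — PASS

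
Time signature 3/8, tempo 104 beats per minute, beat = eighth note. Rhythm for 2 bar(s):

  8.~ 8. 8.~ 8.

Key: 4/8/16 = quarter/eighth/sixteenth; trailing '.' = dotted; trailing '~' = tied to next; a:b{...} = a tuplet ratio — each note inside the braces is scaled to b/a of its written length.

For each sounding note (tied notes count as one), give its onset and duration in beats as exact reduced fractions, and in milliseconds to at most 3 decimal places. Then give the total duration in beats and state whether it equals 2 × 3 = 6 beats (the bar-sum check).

1) 0.0ms=0b +1730.769ms=3b
2) 1730.769ms=3b +1730.769ms=3b
Σ=6b of 6 (104bpm 3/8) — PASS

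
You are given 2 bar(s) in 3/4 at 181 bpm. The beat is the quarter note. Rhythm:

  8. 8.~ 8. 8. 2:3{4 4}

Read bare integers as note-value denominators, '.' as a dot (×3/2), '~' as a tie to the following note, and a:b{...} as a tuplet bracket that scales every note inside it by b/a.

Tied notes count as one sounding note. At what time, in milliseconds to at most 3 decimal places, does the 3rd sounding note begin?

1. 0.0ms @ 0 + 248.619ms (3/4)
2. 248.619ms @ 3/4 + 497.238ms (3/2)
3. 745.856ms @ 9/4 + 248.619ms (3/4)
4. 994.475ms @ 3 + 497.238ms (3/2)
5. 1491.713ms @ 9/2 + 497.238ms (3/2)

note 3 onset = 9/4b = 745.856ms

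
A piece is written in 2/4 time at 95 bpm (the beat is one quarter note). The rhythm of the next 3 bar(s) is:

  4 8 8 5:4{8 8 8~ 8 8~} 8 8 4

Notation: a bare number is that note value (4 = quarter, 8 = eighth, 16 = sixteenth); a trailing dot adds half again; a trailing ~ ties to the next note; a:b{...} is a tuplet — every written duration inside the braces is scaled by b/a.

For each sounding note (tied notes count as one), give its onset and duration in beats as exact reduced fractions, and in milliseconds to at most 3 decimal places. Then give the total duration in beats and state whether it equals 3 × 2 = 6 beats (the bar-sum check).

1) 0.0ms=0b +631.579ms=1b
2) 631.579ms=1b +315.789ms=1/2b
3) 947.368ms=3/2b +315.789ms=1/2b
4) 1263.158ms=2b +252.632ms=2/5b
5) 1515.789ms=12/5b +252.632ms=2/5b
6) 1768.421ms=14/5b +505.263ms=4/5b
7) 2273.684ms=18/5b +568.421ms=9/10b
8) 2842.105ms=9/2b +315.789ms=1/2b
9) 3157.895ms=5b +631.579ms=1b
Σ=6b of 6 (95bpm 2/4) — PASS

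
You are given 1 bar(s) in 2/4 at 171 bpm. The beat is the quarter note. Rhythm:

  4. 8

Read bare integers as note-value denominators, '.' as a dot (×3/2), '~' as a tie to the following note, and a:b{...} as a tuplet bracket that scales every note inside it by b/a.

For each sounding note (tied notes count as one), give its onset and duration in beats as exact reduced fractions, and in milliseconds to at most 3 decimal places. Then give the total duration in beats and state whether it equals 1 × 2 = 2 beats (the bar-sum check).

1) 0.0ms=0b +526.316ms=3/2b
2) 526.316ms=3/2b +175.439ms=1/2b
Σ=2b of 2 (171bpm 2/4) — PASS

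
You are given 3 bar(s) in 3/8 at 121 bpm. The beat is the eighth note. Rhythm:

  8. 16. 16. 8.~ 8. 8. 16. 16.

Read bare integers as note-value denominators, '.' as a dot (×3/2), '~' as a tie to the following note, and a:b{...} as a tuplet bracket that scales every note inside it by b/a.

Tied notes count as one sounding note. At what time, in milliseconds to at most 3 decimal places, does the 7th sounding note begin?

1. 0.0ms @ 0 + 743.802ms (3/2)
2. 743.802ms @ 3/2 + 371.901ms (3/4)
3. 1115.702ms @ 9/4 + 371.901ms (3/4)
4. 1487.603ms @ 3 + 1487.603ms (3)
5. 2975.207ms @ 6 + 743.802ms (3/2)
6. 3719.008ms @ 15/2 + 371.901ms (3/4)
7. 4090.909ms @ 33/4 + 371.901ms (3/4)

note 7 onset = 33/4b = 4090.909ms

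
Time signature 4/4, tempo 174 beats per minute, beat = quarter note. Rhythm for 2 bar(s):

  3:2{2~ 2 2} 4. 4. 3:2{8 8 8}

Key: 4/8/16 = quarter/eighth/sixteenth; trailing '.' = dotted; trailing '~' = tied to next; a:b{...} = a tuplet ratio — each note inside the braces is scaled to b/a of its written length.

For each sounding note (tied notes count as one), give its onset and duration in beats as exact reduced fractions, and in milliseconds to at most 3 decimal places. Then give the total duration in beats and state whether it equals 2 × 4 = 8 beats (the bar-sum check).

1) 0.0ms=0b +919.54ms=8/3b
2) 919.54ms=8/3b +459.77ms=4/3b
3) 1379.31ms=4b +517.241ms=3/2b
4) 1896.552ms=11/2b +517.241ms=3/2b
5) 2413.793ms=7b +114.943ms=1/3b
6) 2528.736ms=22/3b +114.943ms=1/3b
7) 2643.678ms=23/3b +114.943ms=1/3b
Σ=8b of 8 (174bpm 4/4) — PASS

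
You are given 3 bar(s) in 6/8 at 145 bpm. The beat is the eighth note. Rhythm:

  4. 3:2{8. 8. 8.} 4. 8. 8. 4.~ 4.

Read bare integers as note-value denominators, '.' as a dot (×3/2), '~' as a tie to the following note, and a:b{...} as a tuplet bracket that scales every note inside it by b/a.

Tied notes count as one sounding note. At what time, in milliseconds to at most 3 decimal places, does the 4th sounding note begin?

1. 0.0ms @ 0 + 1241.379ms (3)
2. 1241.379ms @ 3 + 413.793ms (1)
3. 1655.172ms @ 4 + 413.793ms (1)
4. 2068.966ms @ 5 + 413.793ms (1)
5. 2482.759ms @ 6 + 1241.379ms (3)
6. 3724.138ms @ 9 + 620.69ms (3/2)
7. 4344.828ms @ 21/2 + 620.69ms (3/2)
8. 4965.517ms @ 12 + 2482.759ms (6)

note 4 onset = 5b = 2068.966ms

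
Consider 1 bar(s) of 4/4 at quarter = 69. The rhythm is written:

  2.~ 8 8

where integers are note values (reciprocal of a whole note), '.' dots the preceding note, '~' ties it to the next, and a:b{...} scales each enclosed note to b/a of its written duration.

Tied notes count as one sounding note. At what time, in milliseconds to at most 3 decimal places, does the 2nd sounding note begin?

note 2 onset = 7/2b = 3043.478ms

1. 0.0ms @ 0 + 3043.478ms (7/2)
2. 3043.478ms @ 7/2 + 434.783ms (1/2)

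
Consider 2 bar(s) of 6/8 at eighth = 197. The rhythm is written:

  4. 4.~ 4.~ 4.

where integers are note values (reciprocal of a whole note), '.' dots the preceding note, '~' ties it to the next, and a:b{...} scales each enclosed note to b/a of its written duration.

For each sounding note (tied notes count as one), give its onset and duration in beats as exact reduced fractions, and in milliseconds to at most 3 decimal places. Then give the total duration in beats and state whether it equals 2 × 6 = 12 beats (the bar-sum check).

1) 0.0ms=0b +913.706ms=3b
2) 913.706ms=3b +2741.117ms=9b
Σ=12b of 12 (197bpm 6/8) — PASS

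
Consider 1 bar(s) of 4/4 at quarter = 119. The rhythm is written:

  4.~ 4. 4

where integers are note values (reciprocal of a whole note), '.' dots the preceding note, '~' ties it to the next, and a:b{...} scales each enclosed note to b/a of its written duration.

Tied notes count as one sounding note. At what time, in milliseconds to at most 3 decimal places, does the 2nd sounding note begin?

1. 0.0ms @ 0 + 1512.605ms (3)
2. 1512.605ms @ 3 + 504.202ms (1)

note 2 onset = 3b = 1512.605ms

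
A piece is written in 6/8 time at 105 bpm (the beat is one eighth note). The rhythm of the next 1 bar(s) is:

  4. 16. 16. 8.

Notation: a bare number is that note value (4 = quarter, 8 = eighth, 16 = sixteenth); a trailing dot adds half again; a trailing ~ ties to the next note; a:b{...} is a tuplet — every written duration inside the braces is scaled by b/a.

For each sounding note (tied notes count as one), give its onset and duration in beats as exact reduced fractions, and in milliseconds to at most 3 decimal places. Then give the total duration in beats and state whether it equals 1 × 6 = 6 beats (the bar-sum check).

1) 0.0ms=0b +1714.286ms=3b
2) 1714.286ms=3b +428.571ms=3/4b
3) 2142.857ms=15/4b +428.571ms=3/4b
4) 2571.429ms=9/2b +857.143ms=3/2b
Σ=6b of 6 (105bpm 6/8) — PASS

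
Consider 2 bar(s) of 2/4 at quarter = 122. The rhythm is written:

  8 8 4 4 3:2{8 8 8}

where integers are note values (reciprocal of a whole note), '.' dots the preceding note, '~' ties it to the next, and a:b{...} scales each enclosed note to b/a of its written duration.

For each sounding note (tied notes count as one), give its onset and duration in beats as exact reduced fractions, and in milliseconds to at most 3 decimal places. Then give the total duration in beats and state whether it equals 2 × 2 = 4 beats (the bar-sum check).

1) 0.0ms=0b +245.902ms=1/2b
2) 245.902ms=1/2b +245.902ms=1/2b
3) 491.803ms=1b +491.803ms=1b
4) 983.607ms=2b +491.803ms=1b
5) 1475.41ms=3b +163.934ms=1/3b
6) 1639.344ms=10/3b +163.934ms=1/3b
7) 1803.279ms=11/3b +163.934ms=1/3b
Σ=4b of 4 (122bpm 2/4) — PASS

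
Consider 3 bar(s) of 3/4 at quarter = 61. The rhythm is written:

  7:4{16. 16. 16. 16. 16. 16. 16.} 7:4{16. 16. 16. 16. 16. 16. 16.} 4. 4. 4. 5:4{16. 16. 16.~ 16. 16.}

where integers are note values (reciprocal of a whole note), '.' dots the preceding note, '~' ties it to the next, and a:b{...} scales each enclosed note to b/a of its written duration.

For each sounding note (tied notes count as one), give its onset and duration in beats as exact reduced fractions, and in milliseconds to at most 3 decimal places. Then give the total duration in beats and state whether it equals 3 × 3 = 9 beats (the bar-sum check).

1) 0.0ms=0b +210.773ms=3/14b
2) 210.773ms=3/14b +210.773ms=3/14b
3) 421.546ms=3/7b +210.773ms=3/14b
4) 632.319ms=9/14b +210.773ms=3/14b
5) 843.091ms=6/7b +210.773ms=3/14b
6) 1053.864ms=15/14b +210.773ms=3/14b
7) 1264.637ms=9/7b +210.773ms=3/14b
8) 1475.41ms=3/2b +210.773ms=3/14b
9) 1686.183ms=12/7b +210.773ms=3/14b
10) 1896.956ms=27/14b +210.773ms=3/14b
11) 2107.728ms=15/7b +210.773ms=3/14b
12) 2318.501ms=33/14b +210.773ms=3/14b
13) 2529.274ms=18/7b +210.773ms=3/14b
14) 2740.047ms=39/14b +210.773ms=3/14b
15) 2950.82ms=3b +1475.41ms=3/2b
16) 4426.23ms=9/2b +1475.41ms=3/2b
17) 5901.639ms=6b +1475.41ms=3/2b
18) 7377.049ms=15/2b +295.082ms=3/10b
19) 7672.131ms=39/5b +295.082ms=3/10b
20) 7967.213ms=81/10b +590.164ms=3/5b
21) 8557.377ms=87/10b +295.082ms=3/10b
Σ=9b of 9 (61bpm 3/4) — PASS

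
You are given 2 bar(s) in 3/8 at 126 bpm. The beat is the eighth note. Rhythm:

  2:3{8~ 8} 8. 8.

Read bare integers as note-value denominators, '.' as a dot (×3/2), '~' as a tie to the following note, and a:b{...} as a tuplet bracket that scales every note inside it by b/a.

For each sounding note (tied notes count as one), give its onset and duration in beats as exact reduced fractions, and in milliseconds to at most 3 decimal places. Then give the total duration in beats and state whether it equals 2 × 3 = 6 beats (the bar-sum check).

1) 0.0ms=0b +1428.571ms=3b
2) 1428.571ms=3b +714.286ms=3/2b
3) 2142.857ms=9/2b +714.286ms=3/2b
Σ=6b of 6 (126bpm 3/8) — PASS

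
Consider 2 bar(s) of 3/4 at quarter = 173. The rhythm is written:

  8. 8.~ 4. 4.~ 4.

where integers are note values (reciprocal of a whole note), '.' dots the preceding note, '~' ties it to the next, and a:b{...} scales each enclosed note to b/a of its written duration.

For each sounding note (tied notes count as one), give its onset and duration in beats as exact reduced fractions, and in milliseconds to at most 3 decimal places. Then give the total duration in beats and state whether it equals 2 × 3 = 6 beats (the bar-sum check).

1) 0.0ms=0b +260.116ms=3/4b
2) 260.116ms=3/4b +780.347ms=9/4b
3) 1040.462ms=3b +1040.462ms=3b
Σ=6b of 6 (173bpm 3/4) — PASS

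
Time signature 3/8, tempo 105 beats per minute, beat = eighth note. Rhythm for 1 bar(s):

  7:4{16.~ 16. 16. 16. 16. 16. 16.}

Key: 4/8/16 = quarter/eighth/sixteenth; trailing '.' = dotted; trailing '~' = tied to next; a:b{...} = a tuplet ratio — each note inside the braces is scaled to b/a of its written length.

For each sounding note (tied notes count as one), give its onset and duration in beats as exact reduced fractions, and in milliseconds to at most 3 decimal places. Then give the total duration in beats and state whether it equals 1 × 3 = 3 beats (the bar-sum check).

1) 0.0ms=0b +489.796ms=6/7b
2) 489.796ms=6/7b +244.898ms=3/7b
3) 734.694ms=9/7b +244.898ms=3/7b
4) 979.592ms=12/7b +244.898ms=3/7b
5) 1224.49ms=15/7b +244.898ms=3/7b
6) 1469.388ms=18/7b +244.898ms=3/7b
Σ=3b of 3 (105bpm 3/8) — PASS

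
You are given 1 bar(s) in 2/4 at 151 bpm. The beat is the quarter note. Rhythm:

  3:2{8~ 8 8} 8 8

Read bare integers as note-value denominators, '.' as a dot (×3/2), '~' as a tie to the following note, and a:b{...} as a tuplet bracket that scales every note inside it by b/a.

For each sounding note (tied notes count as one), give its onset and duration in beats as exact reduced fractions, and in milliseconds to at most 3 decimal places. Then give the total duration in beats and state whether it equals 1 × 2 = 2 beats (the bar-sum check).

1) 0.0ms=0b +264.901ms=2/3b
2) 264.901ms=2/3b +132.45ms=1/3b
3) 397.351ms=1b +198.675ms=1/2b
4) 596.026ms=3/2b +198.675ms=1/2b
Σ=2b of 2 (151bpm 2/4) — PASS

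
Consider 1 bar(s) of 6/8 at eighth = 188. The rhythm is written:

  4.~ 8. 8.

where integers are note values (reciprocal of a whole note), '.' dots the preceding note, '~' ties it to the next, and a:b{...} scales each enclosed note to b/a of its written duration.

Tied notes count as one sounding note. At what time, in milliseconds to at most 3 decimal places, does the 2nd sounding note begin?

1. 0.0ms @ 0 + 1436.17ms (9/2)
2. 1436.17ms @ 9/2 + 478.723ms (3/2)

note 2 onset = 9/2b = 1436.17ms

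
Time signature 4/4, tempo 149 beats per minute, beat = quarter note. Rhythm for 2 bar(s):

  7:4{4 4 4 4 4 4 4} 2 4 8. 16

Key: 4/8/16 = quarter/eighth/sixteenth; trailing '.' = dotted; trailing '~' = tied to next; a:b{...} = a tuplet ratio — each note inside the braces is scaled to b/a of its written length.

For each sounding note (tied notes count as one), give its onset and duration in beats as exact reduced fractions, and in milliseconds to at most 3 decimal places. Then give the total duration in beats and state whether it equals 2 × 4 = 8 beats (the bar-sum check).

1) 0.0ms=0b +230.105ms=4/7b
2) 230.105ms=4/7b +230.105ms=4/7b
3) 460.211ms=8/7b +230.105ms=4/7b
4) 690.316ms=12/7b +230.105ms=4/7b
5) 920.422ms=16/7b +230.105ms=4/7b
6) 1150.527ms=20/7b +230.105ms=4/7b
7) 1380.633ms=24/7b +230.105ms=4/7b
8) 1610.738ms=4b +805.369ms=2b
9) 2416.107ms=6b +402.685ms=1b
10) 2818.792ms=7b +302.013ms=3/4b
11) 3120.805ms=31/4b +100.671ms=1/4b
Σ=8b of 8 (149bpm 4/4) — PASS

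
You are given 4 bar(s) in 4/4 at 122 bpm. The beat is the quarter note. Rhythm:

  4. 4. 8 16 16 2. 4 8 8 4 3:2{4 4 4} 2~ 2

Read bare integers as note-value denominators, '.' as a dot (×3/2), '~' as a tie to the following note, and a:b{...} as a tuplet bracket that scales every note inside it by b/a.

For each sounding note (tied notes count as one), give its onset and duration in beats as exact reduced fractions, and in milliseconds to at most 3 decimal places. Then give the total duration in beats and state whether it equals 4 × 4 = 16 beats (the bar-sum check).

1) 0.0ms=0b +737.705ms=3/2b
2) 737.705ms=3/2b +737.705ms=3/2b
3) 1475.41ms=3b +245.902ms=1/2b
4) 1721.311ms=7/2b +122.951ms=1/4b
5) 1844.262ms=15/4b +122.951ms=1/4b
6) 1967.213ms=4b +1475.41ms=3b
7) 3442.623ms=7b +491.803ms=1b
8) 3934.426ms=8b +245.902ms=1/2b
9) 4180.328ms=17/2b +245.902ms=1/2b
10) 4426.23ms=9b +491.803ms=1b
11) 4918.033ms=10b +327.869ms=2/3b
12) 5245.902ms=32/3b +327.869ms=2/3b
13) 5573.77ms=34/3b +327.869ms=2/3b
14) 5901.639ms=12b +1967.213ms=4b
Σ=16b of 16 (122bpm 4/4) — PASS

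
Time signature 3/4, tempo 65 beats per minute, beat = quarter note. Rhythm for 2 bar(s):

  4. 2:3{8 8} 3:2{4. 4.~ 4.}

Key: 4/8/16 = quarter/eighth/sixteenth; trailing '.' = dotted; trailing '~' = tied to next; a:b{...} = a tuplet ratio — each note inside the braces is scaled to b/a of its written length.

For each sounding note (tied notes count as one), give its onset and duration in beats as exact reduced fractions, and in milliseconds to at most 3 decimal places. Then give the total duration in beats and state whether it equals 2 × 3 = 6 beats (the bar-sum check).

1) 0.0ms=0b +1384.615ms=3/2b
2) 1384.615ms=3/2b +692.308ms=3/4b
3) 2076.923ms=9/4b +692.308ms=3/4b
4) 2769.231ms=3b +923.077ms=1b
5) 3692.308ms=4b +1846.154ms=2b
Σ=6b of 6 (65bpm 3/4) — PASS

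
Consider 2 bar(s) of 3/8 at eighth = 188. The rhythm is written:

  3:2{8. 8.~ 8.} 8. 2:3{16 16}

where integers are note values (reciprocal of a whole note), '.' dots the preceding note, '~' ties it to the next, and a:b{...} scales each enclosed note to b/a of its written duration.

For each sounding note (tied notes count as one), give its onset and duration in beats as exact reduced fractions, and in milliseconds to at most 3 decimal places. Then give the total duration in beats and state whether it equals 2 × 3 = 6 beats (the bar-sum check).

1) 0.0ms=0b +319.149ms=1b
2) 319.149ms=1b +638.298ms=2b
3) 957.447ms=3b +478.723ms=3/2b
4) 1436.17ms=9/2b +239.362ms=3/4b
5) 1675.532ms=21/4b +239.362ms=3/4b
Σ=6b of 6 (188bpm 3/8) — PASS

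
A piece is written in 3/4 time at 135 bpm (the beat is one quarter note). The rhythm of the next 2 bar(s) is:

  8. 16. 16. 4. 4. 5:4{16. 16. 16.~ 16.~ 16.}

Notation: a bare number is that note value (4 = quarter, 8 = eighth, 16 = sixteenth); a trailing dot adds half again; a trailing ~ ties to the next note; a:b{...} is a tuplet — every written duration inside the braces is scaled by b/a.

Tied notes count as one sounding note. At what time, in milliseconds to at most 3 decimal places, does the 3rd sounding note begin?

1. 0.0ms @ 0 + 333.333ms (3/4)
2. 333.333ms @ 3/4 + 166.667ms (3/8)
3. 500.0ms @ 9/8 + 166.667ms (3/8)
4. 666.667ms @ 3/2 + 666.667ms (3/2)
5. 1333.333ms @ 3 + 666.667ms (3/2)
6. 2000.0ms @ 9/2 + 133.333ms (3/10)
7. 2133.333ms @ 24/5 + 133.333ms (3/10)
8. 2266.667ms @ 51/10 + 400.0ms (9/10)

note 3 onset = 9/8b = 500.0ms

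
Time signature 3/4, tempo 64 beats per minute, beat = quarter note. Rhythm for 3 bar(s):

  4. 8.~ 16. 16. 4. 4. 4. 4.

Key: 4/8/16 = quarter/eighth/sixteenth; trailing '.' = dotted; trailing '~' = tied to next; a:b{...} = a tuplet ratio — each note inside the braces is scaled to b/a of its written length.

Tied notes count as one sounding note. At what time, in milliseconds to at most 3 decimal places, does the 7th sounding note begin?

1. 0.0ms @ 0 + 1406.25ms (3/2)
2. 1406.25ms @ 3/2 + 1054.688ms (9/8)
3. 2460.938ms @ 21/8 + 351.562ms (3/8)
4. 2812.5ms @ 3 + 1406.25ms (3/2)
5. 4218.75ms @ 9/2 + 1406.25ms (3/2)
6. 5625.0ms @ 6 + 1406.25ms (3/2)
7. 7031.25ms @ 15/2 + 1406.25ms (3/2)

note 7 onset = 15/2b = 7031.25ms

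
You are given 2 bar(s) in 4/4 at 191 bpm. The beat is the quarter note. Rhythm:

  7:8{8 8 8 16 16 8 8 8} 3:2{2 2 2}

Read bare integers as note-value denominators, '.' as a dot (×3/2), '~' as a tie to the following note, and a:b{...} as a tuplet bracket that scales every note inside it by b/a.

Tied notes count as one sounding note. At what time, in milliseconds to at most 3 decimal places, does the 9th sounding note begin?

note 9 onset = 4b = 1256.545ms

1. 0.0ms @ 0 + 179.506ms (4/7)
2. 179.506ms @ 4/7 + 179.506ms (4/7)
3. 359.013ms @ 8/7 + 179.506ms (4/7)
4. 538.519ms @ 12/7 + 89.753ms (2/7)
5. 628.272ms @ 2 + 89.753ms (2/7)
6. 718.025ms @ 16/7 + 179.506ms (4/7)
7. 897.532ms @ 20/7 + 179.506ms (4/7)
8. 1077.038ms @ 24/7 + 179.506ms (4/7)
9. 1256.545ms @ 4 + 418.848ms (4/3)
10. 1675.393ms @ 16/3 + 418.848ms (4/3)
11. 2094.241ms @ 20/3 + 418.848ms (4/3)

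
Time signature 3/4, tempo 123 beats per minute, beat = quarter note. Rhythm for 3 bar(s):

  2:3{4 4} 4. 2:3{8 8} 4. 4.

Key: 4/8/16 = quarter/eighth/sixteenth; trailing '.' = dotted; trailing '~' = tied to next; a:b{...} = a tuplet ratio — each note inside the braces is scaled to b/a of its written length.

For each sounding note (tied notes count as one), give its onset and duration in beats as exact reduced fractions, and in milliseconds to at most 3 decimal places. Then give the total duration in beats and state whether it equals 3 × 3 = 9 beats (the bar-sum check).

1) 0.0ms=0b +731.707ms=3/2b
2) 731.707ms=3/2b +731.707ms=3/2b
3) 1463.415ms=3b +731.707ms=3/2b
4) 2195.122ms=9/2b +365.854ms=3/4b
5) 2560.976ms=21/4b +365.854ms=3/4b
6) 2926.829ms=6b +731.707ms=3/2b
7) 3658.537ms=15/2b +731.707ms=3/2b
Σ=9b of 9 (123bpm 3/4) — PASS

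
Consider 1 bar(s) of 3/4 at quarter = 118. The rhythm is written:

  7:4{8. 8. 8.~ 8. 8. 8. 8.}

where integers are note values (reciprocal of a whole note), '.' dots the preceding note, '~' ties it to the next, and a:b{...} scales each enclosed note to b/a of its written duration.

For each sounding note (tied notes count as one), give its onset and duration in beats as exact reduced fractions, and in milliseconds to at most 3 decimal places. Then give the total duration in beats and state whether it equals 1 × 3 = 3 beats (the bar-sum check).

1) 0.0ms=0b +217.918ms=3/7b
2) 217.918ms=3/7b +217.918ms=3/7b
3) 435.835ms=6/7b +435.835ms=6/7b
4) 871.671ms=12/7b +217.918ms=3/7b
5) 1089.588ms=15/7b +217.918ms=3/7b
6) 1307.506ms=18/7b +217.918ms=3/7b
Σ=3b of 3 (118bpm 3/4) — PASS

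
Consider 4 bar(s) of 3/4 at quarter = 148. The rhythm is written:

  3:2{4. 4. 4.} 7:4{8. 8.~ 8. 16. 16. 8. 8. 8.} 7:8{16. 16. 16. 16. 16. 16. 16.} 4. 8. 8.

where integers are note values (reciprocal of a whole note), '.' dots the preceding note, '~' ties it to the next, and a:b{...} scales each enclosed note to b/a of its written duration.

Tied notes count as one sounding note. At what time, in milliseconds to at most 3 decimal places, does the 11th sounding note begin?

1. 0.0ms @ 0 + 405.405ms (1)
2. 405.405ms @ 1 + 405.405ms (1)
3. 810.811ms @ 2 + 405.405ms (1)
4. 1216.216ms @ 3 + 173.745ms (3/7)
5. 1389.961ms @ 24/7 + 347.49ms (6/7)
6. 1737.452ms @ 30/7 + 86.873ms (3/14)
7. 1824.324ms @ 9/2 + 86.873ms (3/14)
8. 1911.197ms @ 33/7 + 173.745ms (3/7)
9. 2084.942ms @ 36/7 + 173.745ms (3/7)
10. 2258.687ms @ 39/7 + 173.745ms (3/7)
11. 2432.432ms @ 6 + 173.745ms (3/7)
12. 2606.178ms @ 45/7 + 173.745ms (3/7)
13. 2779.923ms @ 48/7 + 173.745ms (3/7)
14. 2953.668ms @ 51/7 + 173.745ms (3/7)
15. 3127.413ms @ 54/7 + 173.745ms (3/7)
16. 3301.158ms @ 57/7 + 173.745ms (3/7)
17. 3474.903ms @ 60/7 + 173.745ms (3/7)
18. 3648.649ms @ 9 + 608.108ms (3/2)
19. 4256.757ms @ 21/2 + 304.054ms (3/4)
20. 4560.811ms @ 45/4 + 304.054ms (3/4)

note 11 onset = 6b = 2432.432ms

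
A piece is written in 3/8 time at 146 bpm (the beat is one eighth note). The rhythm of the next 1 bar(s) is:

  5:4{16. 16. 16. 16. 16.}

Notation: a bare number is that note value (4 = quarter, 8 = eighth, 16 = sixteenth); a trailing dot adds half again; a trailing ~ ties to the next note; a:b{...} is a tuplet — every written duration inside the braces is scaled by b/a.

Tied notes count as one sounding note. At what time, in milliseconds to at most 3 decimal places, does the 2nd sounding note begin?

note 2 onset = 3/5b = 246.575ms

1. 0.0ms @ 0 + 246.575ms (3/5)
2. 246.575ms @ 3/5 + 246.575ms (3/5)
3. 493.151ms @ 6/5 + 246.575ms (3/5)
4. 739.726ms @ 9/5 + 246.575ms (3/5)
5. 986.301ms @ 12/5 + 246.575ms (3/5)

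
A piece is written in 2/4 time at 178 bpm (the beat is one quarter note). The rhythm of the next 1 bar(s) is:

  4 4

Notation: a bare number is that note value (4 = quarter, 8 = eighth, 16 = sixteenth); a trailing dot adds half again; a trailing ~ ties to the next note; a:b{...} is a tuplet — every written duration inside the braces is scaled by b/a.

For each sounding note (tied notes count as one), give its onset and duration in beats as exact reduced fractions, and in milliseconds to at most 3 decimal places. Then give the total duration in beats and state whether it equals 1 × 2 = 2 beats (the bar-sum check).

1) 0.0ms=0b +337.079ms=1b
2) 337.079ms=1b +337.079ms=1b
Σ=2b of 2 (178bpm 2/4) — PASS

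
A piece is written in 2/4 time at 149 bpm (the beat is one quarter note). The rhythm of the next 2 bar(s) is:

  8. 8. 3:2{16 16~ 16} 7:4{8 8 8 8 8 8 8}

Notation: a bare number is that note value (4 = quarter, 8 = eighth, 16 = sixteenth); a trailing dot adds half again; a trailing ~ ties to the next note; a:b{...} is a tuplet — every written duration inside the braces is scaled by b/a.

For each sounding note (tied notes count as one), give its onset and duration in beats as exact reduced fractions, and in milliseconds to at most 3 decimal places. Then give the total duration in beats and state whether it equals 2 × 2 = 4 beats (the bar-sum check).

1) 0.0ms=0b +302.013ms=3/4b
2) 302.013ms=3/4b +302.013ms=3/4b
3) 604.027ms=3/2b +67.114ms=1/6b
4) 671.141ms=5/3b +134.228ms=1/3b
5) 805.369ms=2b +115.053ms=2/7b
6) 920.422ms=16/7b +115.053ms=2/7b
7) 1035.475ms=18/7b +115.053ms=2/7b
8) 1150.527ms=20/7b +115.053ms=2/7b
9) 1265.58ms=22/7b +115.053ms=2/7b
10) 1380.633ms=24/7b +115.053ms=2/7b
11) 1495.686ms=26/7b +115.053ms=2/7b
Σ=4b of 4 (149bpm 2/4) — PASS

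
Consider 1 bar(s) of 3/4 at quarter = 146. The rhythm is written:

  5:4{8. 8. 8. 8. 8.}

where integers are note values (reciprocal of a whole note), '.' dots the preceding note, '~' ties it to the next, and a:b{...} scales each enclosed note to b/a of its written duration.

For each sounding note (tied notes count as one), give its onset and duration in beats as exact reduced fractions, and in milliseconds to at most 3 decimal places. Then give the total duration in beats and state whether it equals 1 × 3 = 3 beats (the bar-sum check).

1) 0.0ms=0b +246.575ms=3/5b
2) 246.575ms=3/5b +246.575ms=3/5b
3) 493.151ms=6/5b +246.575ms=3/5b
4) 739.726ms=9/5b +246.575ms=3/5b
5) 986.301ms=12/5b +246.575ms=3/5b
Σ=3b of 3 (146bpm 3/4) — PASS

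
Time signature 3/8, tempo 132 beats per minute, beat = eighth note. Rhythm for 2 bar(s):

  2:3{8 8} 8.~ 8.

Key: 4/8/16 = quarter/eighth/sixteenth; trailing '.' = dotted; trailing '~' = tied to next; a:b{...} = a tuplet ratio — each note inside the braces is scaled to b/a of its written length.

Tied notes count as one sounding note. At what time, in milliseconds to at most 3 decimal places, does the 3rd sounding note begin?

note 3 onset = 3b = 1363.636ms

1. 0.0ms @ 0 + 681.818ms (3/2)
2. 681.818ms @ 3/2 + 681.818ms (3/2)
3. 1363.636ms @ 3 + 1363.636ms (3)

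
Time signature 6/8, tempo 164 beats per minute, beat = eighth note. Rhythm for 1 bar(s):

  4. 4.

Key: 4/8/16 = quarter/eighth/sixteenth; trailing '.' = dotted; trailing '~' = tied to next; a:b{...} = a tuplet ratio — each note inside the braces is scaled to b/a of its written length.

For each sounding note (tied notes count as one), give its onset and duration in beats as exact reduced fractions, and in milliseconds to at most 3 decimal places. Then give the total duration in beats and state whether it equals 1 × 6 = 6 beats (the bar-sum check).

1) 0.0ms=0b +1097.561ms=3b
2) 1097.561ms=3b +1097.561ms=3b
Σ=6b of 6 (164bpm 6/8) — PASS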